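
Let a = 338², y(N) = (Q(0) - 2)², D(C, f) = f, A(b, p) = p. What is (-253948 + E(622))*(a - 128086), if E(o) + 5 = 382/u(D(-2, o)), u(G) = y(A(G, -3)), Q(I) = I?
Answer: 3513895515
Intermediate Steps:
y(N) = 4 (y(N) = (0 - 2)² = (-2)² = 4)
a = 114244
u(G) = 4
E(o) = 181/2 (E(o) = -5 + 382/4 = -5 + 382*(¼) = -5 + 191/2 = 181/2)
(-253948 + E(622))*(a - 128086) = (-253948 + 181/2)*(114244 - 128086) = -507715/2*(-13842) = 3513895515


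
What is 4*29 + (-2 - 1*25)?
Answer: 89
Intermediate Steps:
4*29 + (-2 - 1*25) = 116 + (-2 - 25) = 116 - 27 = 89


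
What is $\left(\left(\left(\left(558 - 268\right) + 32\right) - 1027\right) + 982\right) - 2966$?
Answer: $-2689$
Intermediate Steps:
$\left(\left(\left(\left(558 - 268\right) + 32\right) - 1027\right) + 982\right) - 2966 = \left(\left(\left(290 + 32\right) - 1027\right) + 982\right) - 2966 = \left(\left(322 - 1027\right) + 982\right) - 2966 = \left(-705 + 982\right) - 2966 = 277 - 2966 = -2689$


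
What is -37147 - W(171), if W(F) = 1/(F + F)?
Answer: -12704275/342 ≈ -37147.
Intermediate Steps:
W(F) = 1/(2*F)
-37147 - W(171) = -37147 - 1/(2*171) = -37147 - 1*1/342 = -37147 - 1/342 = -12704275/342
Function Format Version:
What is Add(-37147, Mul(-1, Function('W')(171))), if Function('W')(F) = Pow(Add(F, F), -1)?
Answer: Rational(-12704275, 342) ≈ -37147.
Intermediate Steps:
Function('W')(F) = Mul(Rational(1, 2), Pow(F, -1)) (Function('W')(F) = Pow(Mul(2, F), -1) = Mul(Rational(1, 2), Pow(F, -1)))
Add(-37147, Mul(-1, Function('W')(171))) = Add(-37147, Mul(-1, Mul(Rational(1, 2), Pow(171, -1)))) = Add(-37147, Mul(-1, Mul(Rational(1, 2), Rational(1, 171)))) = Add(-37147, Mul(-1, Rational(1, 342))) = Add(-37147, Rational(-1, 342)) = Rational(-12704275, 342)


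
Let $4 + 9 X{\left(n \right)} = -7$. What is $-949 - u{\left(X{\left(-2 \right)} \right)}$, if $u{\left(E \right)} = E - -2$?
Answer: $- \frac{8548}{9} \approx -949.78$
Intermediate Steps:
$X{\left(n \right)} = - \frac{11}{9}$ ($X{\left(n \right)} = - \frac{4}{9} + \frac{1}{9} \left(-7\right) = - \frac{4}{9} - \frac{7}{9} = - \frac{11}{9}$)
$u{\left(E \right)} = 2 + E$ ($u{\left(E \right)} = E + 2 = 2 + E$)
$-949 - u{\left(X{\left(-2 \right)} \right)} = -949 - \left(2 - \frac{11}{9}\right) = -949 - \frac{7}{9} = - \frac{8548}{9}$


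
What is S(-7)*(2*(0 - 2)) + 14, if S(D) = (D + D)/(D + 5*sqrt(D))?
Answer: 49/4 - 5*I*sqrt(7)/4 ≈ 12.25 - 3.3072*I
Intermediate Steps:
S(D) = 2*D/(D + 5*sqrt(D)) (S(D) = (2*D)/(D + 5*sqrt(D)) = 2*D/(D + 5*sqrt(D)))
S(-7)*(2*(0 - 2)) + 14 = (2*(-7)/(-7 + 5*sqrt(-7)))*(2*(0 - 2)) + 14 = (2*(-7)/(-7 + 5*(I*sqrt(7))))*(2*(-2)) + 14 = (2*(-7)/(-7 + 5*I*sqrt(7)))*(-4) + 14 = -14/(-7 + 5*I*sqrt(7))*(-4) + 14 = 56/(-7 + 5*I*sqrt(7)) + 14 = 14 + 56/(-7 + 5*I*sqrt(7))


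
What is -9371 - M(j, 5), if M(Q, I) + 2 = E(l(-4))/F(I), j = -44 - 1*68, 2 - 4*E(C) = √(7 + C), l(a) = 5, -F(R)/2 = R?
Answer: -187379/20 - √3/20 ≈ -9369.0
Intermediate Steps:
F(R) = -2*R
E(C) = ½ - √(7 + C)/4
j = -112 (j = -44 - 68 = -112)
M(Q, I) = -2 - (½ - √3/2)/(2*I) (M(Q, I) = -2 + (½ - √(7 + 5)/4)/((-2*I)) = -2 + (½ - √3/2)*(-1/(2*I)) = -2 - (½ - √3/2)/(2*I))
-9371 - M(j, 5) = -9371 - (-1 + √3 - 8*5)/(4*5) = -9371 - (-1 + √3 - 40)/(4*5) = -9371 - (-41 + √3)/(4*5) = -9371 - (-41/20 + √3/20) = -9371 + (41/20 - √3/20) = -187379/20 - √3/20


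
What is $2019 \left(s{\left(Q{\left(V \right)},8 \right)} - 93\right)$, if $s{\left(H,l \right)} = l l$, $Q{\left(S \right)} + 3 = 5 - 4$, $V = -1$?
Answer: $-58551$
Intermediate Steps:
$Q{\left(S \right)} = -2$ ($Q{\left(S \right)} = -3 + \left(5 - 4\right) = -3 + 1 = -2$)
$s{\left(H,l \right)} = l^{2}$
$2019 \left(s{\left(Q{\left(V \right)},8 \right)} - 93\right) = 2019 \left(8^{2} - 93\right) = 2019 \left(64 - 93\right) = 2019 \left(-29\right) = -58551$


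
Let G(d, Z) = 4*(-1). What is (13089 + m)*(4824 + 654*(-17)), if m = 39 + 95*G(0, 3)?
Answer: -80235912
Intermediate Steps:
G(d, Z) = -4
m = -341 (m = 39 + 95*(-4) = 39 - 380 = -341)
(13089 + m)*(4824 + 654*(-17)) = (13089 - 341)*(4824 + 654*(-17)) = 12748*(4824 - 11118) = 12748*(-6294) = -80235912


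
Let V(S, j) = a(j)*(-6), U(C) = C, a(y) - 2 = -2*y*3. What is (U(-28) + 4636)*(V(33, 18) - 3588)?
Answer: -13602816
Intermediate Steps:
a(y) = 2 - 6*y (a(y) = 2 - 2*y*3 = 2 - 6*y)
V(S, j) = -12 + 36*j (V(S, j) = (2 - 6*j)*(-6) = -12 + 36*j)
(U(-28) + 4636)*(V(33, 18) - 3588) = (-28 + 4636)*((-12 + 36*18) - 3588) = 4608*((-12 + 648) - 3588) = 4608*(636 - 3588) = 4608*(-2952) = -13602816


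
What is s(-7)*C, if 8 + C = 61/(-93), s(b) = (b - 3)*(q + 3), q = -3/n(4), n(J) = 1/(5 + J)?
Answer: -64400/31 ≈ -2077.4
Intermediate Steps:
q = -27 (q = -3/(1/(5 + 4)) = -3/(1/9) = -3/1/9 = -3*9 = -27)
s(b) = 72 - 24*b (s(b) = (b - 3)*(-27 + 3) = (-3 + b)*(-24) = 72 - 24*b)
C = -805/93 (C = -8 + 61/(-93) = -8 + 61*(-1/93) = -8 - 61/93 = -805/93 ≈ -8.6559)
s(-7)*C = (72 - 24*(-7))*(-805/93) = (72 + 168)*(-805/93) = 240*(-805/93) = -64400/31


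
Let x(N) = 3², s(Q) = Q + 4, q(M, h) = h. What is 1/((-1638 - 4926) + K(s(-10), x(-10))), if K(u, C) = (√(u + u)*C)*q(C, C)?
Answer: -547/3597069 - 9*I*√3/2398046 ≈ -0.00015207 - 6.5005e-6*I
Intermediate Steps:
s(Q) = 4 + Q
x(N) = 9
K(u, C) = √2*C²*√u (K(u, C) = (√(u + u)*C)*C = (√(2*u)*C)*C = ((√2*√u)*C)*C = (C*√2*√u)*C = √2*C²*√u)
1/((-1638 - 4926) + K(s(-10), x(-10))) = 1/((-1638 - 4926) + √2*9²*√(4 - 10)) = 1/(-6564 + √2*81*√(-6)) = 1/(-6564 + √2*81*(I*√6)) = 1/(-6564 + 162*I*√3)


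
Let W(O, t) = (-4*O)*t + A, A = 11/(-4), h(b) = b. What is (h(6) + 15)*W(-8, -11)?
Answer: -29799/4 ≈ -7449.8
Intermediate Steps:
A = -11/4 (A = 11*(-¼) = -11/4 ≈ -2.7500)
W(O, t) = -11/4 - 4*O*t (W(O, t) = (-4*O)*t - 11/4 = -4*O*t - 11/4 = -11/4 - 4*O*t)
(h(6) + 15)*W(-8, -11) = (6 + 15)*(-11/4 - 4*(-8)*(-11)) = 21*(-11/4 - 352) = 21*(-1419/4) = -29799/4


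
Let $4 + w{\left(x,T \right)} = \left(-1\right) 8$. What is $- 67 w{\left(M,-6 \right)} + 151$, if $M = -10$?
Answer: $955$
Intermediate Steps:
$w{\left(x,T \right)} = -12$ ($w{\left(x,T \right)} = -4 - 8 = -12$)
$- 67 w{\left(M,-6 \right)} + 151 = \left(-67\right) \left(-12\right) + 151 = 804 + 151 = 955$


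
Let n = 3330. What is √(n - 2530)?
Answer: 20*√2 ≈ 28.284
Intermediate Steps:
√(n - 2530) = √(3330 - 2530) = √800 = 20*√2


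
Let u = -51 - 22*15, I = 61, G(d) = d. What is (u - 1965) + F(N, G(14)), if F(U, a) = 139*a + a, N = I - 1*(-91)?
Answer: -386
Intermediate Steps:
N = 152 (N = 61 - 1*(-91) = 61 + 91 = 152)
u = -381 (u = -51 - 330 = -381)
F(U, a) = 140*a
(u - 1965) + F(N, G(14)) = (-381 - 1965) + 140*14 = -2346 + 1960 = -386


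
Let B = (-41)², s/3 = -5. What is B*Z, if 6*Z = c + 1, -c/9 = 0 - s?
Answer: -112627/3 ≈ -37542.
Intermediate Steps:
s = -15 (s = 3*(-5) = -15)
B = 1681
c = -135 (c = -9*(0 - 1*(-15)) = -9*(0 + 15) = -9*15 = -135)
Z = -67/3 (Z = (-135 + 1)/6 = (⅙)*(-134) = -67/3 ≈ -22.333)
B*Z = 1681*(-67/3) = -112627/3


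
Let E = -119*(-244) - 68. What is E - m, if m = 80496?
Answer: -51528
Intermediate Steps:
E = 28968 (E = 29036 - 68 = 28968)
E - m = 28968 - 1*80496 = 28968 - 80496 = -51528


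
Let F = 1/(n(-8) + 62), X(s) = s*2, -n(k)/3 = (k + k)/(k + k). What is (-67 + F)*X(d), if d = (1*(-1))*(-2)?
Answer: -15808/59 ≈ -267.93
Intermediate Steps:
n(k) = -3 (n(k) = -3*(k + k)/(k + k) = -3*2*k/(2*k) = -3*2*k*1/(2*k) = -3*1 = -3)
d = 2 (d = -1*(-2) = 2)
X(s) = 2*s
F = 1/59 (F = 1/(-3 + 62) = 1/59 ≈ 0.016949)
(-67 + F)*X(d) = (-67 + 1/59)*(2*2) = -3952/59*4 = -15808/59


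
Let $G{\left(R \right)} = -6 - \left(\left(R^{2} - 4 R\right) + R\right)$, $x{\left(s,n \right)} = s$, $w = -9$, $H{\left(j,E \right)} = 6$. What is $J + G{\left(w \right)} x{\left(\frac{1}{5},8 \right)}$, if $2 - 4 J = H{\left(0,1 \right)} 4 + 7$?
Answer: $- \frac{601}{20} \approx -30.05$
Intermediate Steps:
$G{\left(R \right)} = -6 - R^{2} + 3 R$ ($G{\left(R \right)} = -6 - \left(R^{2} - 3 R\right) = -6 - R^{2} + 3 R$)
$J = - \frac{29}{4}$ ($J = \frac{1}{2} - \frac{6 \cdot 4 + 7}{4} = \frac{1}{2} - \frac{24 + 7}{4} = \frac{1}{2} - \frac{31}{4} = - \frac{29}{4} \approx -7.25$)
$J + G{\left(w \right)} x{\left(\frac{1}{5},8 \right)} = - \frac{29}{4} + \frac{-6 - \left(-9\right)^{2} + 3 \left(-9\right)}{5} = - \frac{29}{4} + \left(-6 - 81 - 27\right) \frac{1}{5} = - \frac{29}{4} - \frac{114}{5} = - \frac{601}{20}$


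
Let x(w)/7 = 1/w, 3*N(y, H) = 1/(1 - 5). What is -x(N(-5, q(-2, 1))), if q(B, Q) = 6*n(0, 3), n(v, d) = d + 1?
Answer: 84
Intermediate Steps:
n(v, d) = 1 + d
q(B, Q) = 24 (q(B, Q) = 6*(1 + 3) = 6*4 = 24)
N(y, H) = -1/12 (N(y, H) = 1/(3*(1 - 5)) = (⅓)/(-4) = (⅓)*(-¼) = -1/12)
x(w) = 7/w
-x(N(-5, q(-2, 1))) = -7/(-1/12) = -7*(-12) = -1*(-84) = 84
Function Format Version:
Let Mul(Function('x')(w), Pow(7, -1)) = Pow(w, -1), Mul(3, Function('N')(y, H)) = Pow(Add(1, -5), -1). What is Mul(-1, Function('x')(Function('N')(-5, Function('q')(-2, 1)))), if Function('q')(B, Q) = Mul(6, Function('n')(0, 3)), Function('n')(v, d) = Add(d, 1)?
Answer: 84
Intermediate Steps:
Function('n')(v, d) = Add(1, d)
Function('q')(B, Q) = 24 (Function('q')(B, Q) = Mul(6, Add(1, 3)) = Mul(6, 4) = 24)
Function('N')(y, H) = Rational(-1, 12) (Function('N')(y, H) = Mul(Rational(1, 3), Pow(Add(1, -5), -1)) = Mul(Rational(1, 3), Pow(-4, -1)) = Mul(Rational(1, 3), Rational(-1, 4)) = Rational(-1, 12))
Function('x')(w) = Mul(7, Pow(w, -1))
Mul(-1, Function('x')(Function('N')(-5, Function('q')(-2, 1)))) = Mul(-1, Mul(7, Pow(Rational(-1, 12), -1))) = Mul(-1, Mul(7, -12)) = Mul(-1, -84) = 84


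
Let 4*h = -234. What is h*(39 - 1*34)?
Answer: -585/2 ≈ -292.50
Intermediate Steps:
h = -117/2 (h = (1/4)*(-234) = -117/2 ≈ -58.500)
h*(39 - 1*34) = -117*(39 - 1*34)/2 = -117*(39 - 34)/2 = -117/2*5 = -585/2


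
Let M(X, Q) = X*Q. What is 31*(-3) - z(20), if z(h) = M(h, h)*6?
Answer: -2493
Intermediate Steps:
M(X, Q) = Q*X
z(h) = 6*h**2 (z(h) = (h*h)*6 = h**2*6 = 6*h**2)
31*(-3) - z(20) = 31*(-3) - 6*20**2 = -93 - 6*400 = -93 - 1*2400 = -93 - 2400 = -2493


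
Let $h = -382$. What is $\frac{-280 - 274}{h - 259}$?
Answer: $\frac{554}{641} \approx 0.86427$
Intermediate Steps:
$\frac{-280 - 274}{h - 259} = \frac{-280 - 274}{-382 - 259} = - \frac{554}{-641} = \left(-554\right) \left(- \frac{1}{641}\right) = \frac{554}{641}$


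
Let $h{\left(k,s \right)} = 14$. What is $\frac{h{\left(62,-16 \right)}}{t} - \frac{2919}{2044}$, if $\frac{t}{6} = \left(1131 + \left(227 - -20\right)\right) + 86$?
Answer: $- \frac{457355}{320616} \approx -1.4265$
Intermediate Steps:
$t = 8784$ ($t = 6 \left(\left(1131 + \left(227 - -20\right)\right) + 86\right) = 6 \left(\left(1131 + \left(227 + 20\right)\right) + 86\right) = 6 \left(\left(1131 + 247\right) + 86\right) = 6 \left(1378 + 86\right) = 6 \cdot 1464 = 8784$)
$\frac{h{\left(62,-16 \right)}}{t} - \frac{2919}{2044} = \frac{14}{8784} - \frac{2919}{2044} = 14 \cdot \frac{1}{8784} - \frac{417}{292} = \frac{7}{4392} - \frac{417}{292} = - \frac{457355}{320616}$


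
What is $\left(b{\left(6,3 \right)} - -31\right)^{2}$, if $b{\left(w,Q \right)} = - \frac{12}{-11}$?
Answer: $\frac{124609}{121} \approx 1029.8$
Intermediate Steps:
$b{\left(w,Q \right)} = \frac{12}{11}$ ($b{\left(w,Q \right)} = \left(-12\right) \left(- \frac{1}{11}\right) = \frac{12}{11}$)
$\left(b{\left(6,3 \right)} - -31\right)^{2} = \left(\frac{12}{11} - -31\right)^{2} = \left(\frac{12}{11} + \left(36 - 5\right)\right)^{2} = \left(\frac{12}{11} + 31\right)^{2} = \left(\frac{353}{11}\right)^{2} = \frac{124609}{121}$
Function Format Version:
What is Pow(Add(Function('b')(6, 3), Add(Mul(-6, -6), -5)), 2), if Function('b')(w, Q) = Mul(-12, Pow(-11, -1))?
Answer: Rational(124609, 121) ≈ 1029.8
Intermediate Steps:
Function('b')(w, Q) = Rational(12, 11) (Function('b')(w, Q) = Mul(-12, Rational(-1, 11)) = Rational(12, 11))
Pow(Add(Function('b')(6, 3), Add(Mul(-6, -6), -5)), 2) = Pow(Add(Rational(12, 11), Add(Mul(-6, -6), -5)), 2) = Pow(Add(Rational(12, 11), Add(36, -5)), 2) = Pow(Add(Rational(12, 11), 31), 2) = Pow(Rational(353, 11), 2) = Rational(124609, 121)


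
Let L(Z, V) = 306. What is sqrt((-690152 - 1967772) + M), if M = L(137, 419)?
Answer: I*sqrt(2657618) ≈ 1630.2*I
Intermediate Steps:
M = 306
sqrt((-690152 - 1967772) + M) = sqrt((-690152 - 1967772) + 306) = sqrt(-2657924 + 306) = sqrt(-2657618) = I*sqrt(2657618)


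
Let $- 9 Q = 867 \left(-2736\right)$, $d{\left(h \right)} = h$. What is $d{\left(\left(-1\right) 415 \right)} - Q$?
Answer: $-263983$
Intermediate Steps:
$Q = 263568$ ($Q = - \frac{867 \left(-2736\right)}{9} = \left(- \frac{1}{9}\right) \left(-2372112\right) = 263568$)
$d{\left(\left(-1\right) 415 \right)} - Q = \left(-1\right) 415 - 263568 = -415 - 263568 = -263983$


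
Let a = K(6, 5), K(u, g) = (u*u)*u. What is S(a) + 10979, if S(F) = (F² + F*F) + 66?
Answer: 104357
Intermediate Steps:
K(u, g) = u³ (K(u, g) = u²*u = u³)
a = 216 (a = 6³ = 216)
S(F) = 66 + 2*F² (S(F) = (F² + F²) + 66 = 2*F² + 66 = 66 + 2*F²)
S(a) + 10979 = (66 + 2*216²) + 10979 = (66 + 2*46656) + 10979 = (66 + 93312) + 10979 = 93378 + 10979 = 104357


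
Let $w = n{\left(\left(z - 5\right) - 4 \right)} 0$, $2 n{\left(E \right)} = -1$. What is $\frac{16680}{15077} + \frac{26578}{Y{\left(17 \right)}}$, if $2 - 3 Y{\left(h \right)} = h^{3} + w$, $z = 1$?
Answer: $- \frac{373411346}{24681049} \approx -15.129$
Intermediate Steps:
$n{\left(E \right)} = - \frac{1}{2}$ ($n{\left(E \right)} = \frac{1}{2} \left(-1\right) = - \frac{1}{2}$)
$w = 0$ ($w = \left(- \frac{1}{2}\right) 0 = 0$)
$Y{\left(h \right)} = \frac{2}{3} - \frac{h^{3}}{3}$ ($Y{\left(h \right)} = \frac{2}{3} - \frac{h^{3} + 0}{3} = \frac{2}{3} - \frac{h^{3}}{3}$)
$\frac{16680}{15077} + \frac{26578}{Y{\left(17 \right)}} = \frac{16680}{15077} + \frac{26578}{\frac{2}{3} - \frac{17^{3}}{3}} = 16680 \cdot \frac{1}{15077} + \frac{26578}{\frac{2}{3} - \frac{4913}{3}} = \frac{16680}{15077} + \frac{26578}{\frac{2}{3} - \frac{4913}{3}} = \frac{16680}{15077} + \frac{26578}{-1637} = \frac{16680}{15077} + 26578 \left(- \frac{1}{1637}\right) = \frac{16680}{15077} - \frac{26578}{1637} = - \frac{373411346}{24681049}$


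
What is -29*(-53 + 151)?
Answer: -2842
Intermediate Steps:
-29*(-53 + 151) = -29*98 = -2842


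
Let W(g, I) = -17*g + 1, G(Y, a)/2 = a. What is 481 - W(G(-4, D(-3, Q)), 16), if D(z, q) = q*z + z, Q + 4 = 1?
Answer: 684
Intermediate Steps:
Q = -3 (Q = -4 + 1 = -3)
D(z, q) = z + q*z
G(Y, a) = 2*a
W(g, I) = 1 - 17*g
481 - W(G(-4, D(-3, Q)), 16) = 481 - (1 - 34*(-3*(1 - 3))) = 481 - (1 - 34*(-3*(-2))) = 481 - (1 - 34*6) = 481 - (1 - 17*12) = 481 - (1 - 204) = 481 - 1*(-203) = 481 + 203 = 684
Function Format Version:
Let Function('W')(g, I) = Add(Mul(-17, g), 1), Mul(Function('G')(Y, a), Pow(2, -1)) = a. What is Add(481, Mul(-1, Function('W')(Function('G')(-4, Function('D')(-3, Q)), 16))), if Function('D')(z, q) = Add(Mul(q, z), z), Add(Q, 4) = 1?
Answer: 684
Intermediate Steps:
Q = -3 (Q = Add(-4, 1) = -3)
Function('D')(z, q) = Add(z, Mul(q, z))
Function('G')(Y, a) = Mul(2, a)
Function('W')(g, I) = Add(1, Mul(-17, g))
Add(481, Mul(-1, Function('W')(Function('G')(-4, Function('D')(-3, Q)), 16))) = Add(481, Mul(-1, Add(1, Mul(-17, Mul(2, Mul(-3, Add(1, -3))))))) = Add(481, Mul(-1, Add(1, Mul(-17, Mul(2, Mul(-3, -2)))))) = Add(481, Mul(-1, Add(1, Mul(-17, Mul(2, 6))))) = Add(481, Mul(-1, Add(1, Mul(-17, 12)))) = Add(481, Mul(-1, Add(1, -204))) = Add(481, Mul(-1, -203)) = Add(481, 203) = 684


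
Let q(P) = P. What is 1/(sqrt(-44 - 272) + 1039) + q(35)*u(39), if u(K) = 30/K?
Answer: 377956457/14037881 - 2*I*sqrt(79)/1079837 ≈ 26.924 - 1.6462e-5*I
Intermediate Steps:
1/(sqrt(-44 - 272) + 1039) + q(35)*u(39) = 1/(sqrt(-44 - 272) + 1039) + 35*(30/39) = 1/(sqrt(-316) + 1039) + 35*(30*(1/39)) = 1/(2*I*sqrt(79) + 1039) + 35*(10/13) = 1/(1039 + 2*I*sqrt(79)) + 350/13 = 350/13 + 1/(1039 + 2*I*sqrt(79))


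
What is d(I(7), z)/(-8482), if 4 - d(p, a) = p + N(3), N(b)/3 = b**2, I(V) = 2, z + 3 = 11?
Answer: 25/8482 ≈ 0.0029474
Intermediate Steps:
z = 8 (z = -3 + 11 = 8)
N(b) = 3*b**2
d(p, a) = -23 - p (d(p, a) = 4 - (p + 3*3**2) = 4 - (p + 3*9) = 4 - (p + 27) = 4 - (27 + p) = 4 + (-27 - p) = -23 - p)
d(I(7), z)/(-8482) = (-23 - 1*2)/(-8482) = (-23 - 2)*(-1/8482) = -25*(-1/8482) = 25/8482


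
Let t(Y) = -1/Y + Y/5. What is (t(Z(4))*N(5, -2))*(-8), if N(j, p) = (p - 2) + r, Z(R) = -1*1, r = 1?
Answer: 96/5 ≈ 19.200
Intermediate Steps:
Z(R) = -1
t(Y) = -1/Y + Y/5 (t(Y) = -1/Y + Y*(⅕) = -1/Y + Y/5)
N(j, p) = -1 + p (N(j, p) = (p - 2) + 1 = (-2 + p) + 1 = -1 + p)
(t(Z(4))*N(5, -2))*(-8) = ((-1/(-1) + (⅕)*(-1))*(-1 - 2))*(-8) = ((-1*(-1) - ⅕)*(-3))*(-8) = ((1 - ⅕)*(-3))*(-8) = ((⅘)*(-3))*(-8) = -12/5*(-8) = 96/5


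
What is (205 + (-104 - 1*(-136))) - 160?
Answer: 77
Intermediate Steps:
(205 + (-104 - 1*(-136))) - 160 = (205 + (-104 + 136)) - 160 = (205 + 32) - 160 = 237 - 160 = 77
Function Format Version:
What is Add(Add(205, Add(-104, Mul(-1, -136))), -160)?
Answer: 77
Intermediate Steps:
Add(Add(205, Add(-104, Mul(-1, -136))), -160) = Add(Add(205, Add(-104, 136)), -160) = Add(Add(205, 32), -160) = Add(237, -160) = 77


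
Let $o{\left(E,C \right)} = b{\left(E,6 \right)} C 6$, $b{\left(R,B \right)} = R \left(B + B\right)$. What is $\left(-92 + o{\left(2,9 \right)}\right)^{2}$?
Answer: $1449616$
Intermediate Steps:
$b{\left(R,B \right)} = 2 B R$ ($b{\left(R,B \right)} = R 2 B = 2 B R$)
$o{\left(E,C \right)} = 72 C E$ ($o{\left(E,C \right)} = 2 \cdot 6 E C 6 = 12 E C 6 = 12 C E 6 = 72 C E$)
$\left(-92 + o{\left(2,9 \right)}\right)^{2} = \left(-92 + 72 \cdot 9 \cdot 2\right)^{2} = \left(-92 + 1296\right)^{2} = 1204^{2} = 1449616$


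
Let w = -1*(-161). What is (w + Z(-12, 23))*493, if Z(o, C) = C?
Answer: 90712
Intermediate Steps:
w = 161
(w + Z(-12, 23))*493 = (161 + 23)*493 = 184*493 = 90712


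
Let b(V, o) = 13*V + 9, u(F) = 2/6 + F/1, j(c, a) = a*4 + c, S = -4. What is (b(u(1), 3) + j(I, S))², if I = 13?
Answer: 4900/9 ≈ 544.44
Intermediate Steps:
j(c, a) = c + 4*a (j(c, a) = 4*a + c = c + 4*a)
u(F) = ⅓ + F (u(F) = 2*(⅙) + F*1 = ⅓ + F)
b(V, o) = 9 + 13*V
(b(u(1), 3) + j(I, S))² = ((9 + 13*(⅓ + 1)) + (13 + 4*(-4)))² = ((9 + 13*(4/3)) + (13 - 16))² = ((9 + 52/3) - 3)² = (79/3 - 3)² = (70/3)² = 4900/9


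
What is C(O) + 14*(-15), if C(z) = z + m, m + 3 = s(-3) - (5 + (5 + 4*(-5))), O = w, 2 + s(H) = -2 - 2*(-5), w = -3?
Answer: -200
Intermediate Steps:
s(H) = 6 (s(H) = -2 + (-2 - 2*(-5)) = -2 + (-2 + 10) = -2 + 8 = 6)
O = -3
m = 13 (m = -3 + (6 - (5 + (5 + 4*(-5)))) = -3 + (6 - (5 + (5 - 20))) = -3 + (6 - (5 - 15)) = -3 + (6 - 1*(-10)) = -3 + (6 + 10) = -3 + 16 = 13)
C(z) = 13 + z (C(z) = z + 13 = 13 + z)
C(O) + 14*(-15) = (13 - 3) + 14*(-15) = 10 - 210 = -200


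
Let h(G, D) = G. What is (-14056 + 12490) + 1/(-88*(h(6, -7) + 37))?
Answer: -5925745/3784 ≈ -1566.0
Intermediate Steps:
(-14056 + 12490) + 1/(-88*(h(6, -7) + 37)) = (-14056 + 12490) + 1/(-88*(6 + 37)) = -1566 + 1/(-88*43) = -1566 + 1/(-3784) = -1566 - 1/3784 = -5925745/3784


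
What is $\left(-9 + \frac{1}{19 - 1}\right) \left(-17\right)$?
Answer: $\frac{2737}{18} \approx 152.06$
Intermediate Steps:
$\left(-9 + \frac{1}{19 - 1}\right) \left(-17\right) = \left(-9 + \frac{1}{18}\right) \left(-17\right) = \left(- \frac{161}{18}\right) \left(-17\right) = \frac{2737}{18}$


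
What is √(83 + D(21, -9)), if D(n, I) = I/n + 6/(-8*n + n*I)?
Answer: 4*√73066/119 ≈ 9.0860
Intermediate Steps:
D(n, I) = 6/(-8*n + I*n) + I/n (D(n, I) = I/n + 6/(-8*n + I*n) = 6/(-8*n + I*n) + I/n)
√(83 + D(21, -9)) = √(83 + (6 + (-9)² - 8*(-9))/(21*(-8 - 9))) = √(83 + (1/21)*(6 + 81 + 72)/(-17)) = √(83 + (1/21)*(-1/17)*159) = √(83 - 53/119) = √(9824/119) = 4*√73066/119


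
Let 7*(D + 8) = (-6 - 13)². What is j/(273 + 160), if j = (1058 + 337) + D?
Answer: 10070/3031 ≈ 3.3223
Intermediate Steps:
D = 305/7 (D = -8 + (-6 - 13)²/7 = -8 + (⅐)*(-19)² = -8 + (⅐)*361 = -8 + 361/7 = 305/7 ≈ 43.571)
j = 10070/7 (j = (1058 + 337) + 305/7 = 1395 + 305/7 = 10070/7 ≈ 1438.6)
j/(273 + 160) = 10070/(7*(273 + 160)) = (10070/7)/433 = (10070/7)*(1/433) = 10070/3031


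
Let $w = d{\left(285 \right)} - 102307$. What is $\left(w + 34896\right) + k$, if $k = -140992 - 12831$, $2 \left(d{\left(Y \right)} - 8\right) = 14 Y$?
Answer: $-219231$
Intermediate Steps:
$d{\left(Y \right)} = 8 + 7 Y$ ($d{\left(Y \right)} = 8 + \frac{14 Y}{2} = 8 + 7 Y$)
$k = -153823$
$w = -100304$ ($w = \left(8 + 7 \cdot 285\right) - 102307 = \left(8 + 1995\right) - 102307 = 2003 - 102307 = -100304$)
$\left(w + 34896\right) + k = \left(-100304 + 34896\right) - 153823 = -65408 - 153823 = -219231$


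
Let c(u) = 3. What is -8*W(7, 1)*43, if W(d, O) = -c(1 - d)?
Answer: 1032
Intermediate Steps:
W(d, O) = -3 (W(d, O) = -1*3 = -3)
-8*W(7, 1)*43 = -8*(-3)*43 = 24*43 = 1032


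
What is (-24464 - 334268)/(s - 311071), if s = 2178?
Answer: 358732/308893 ≈ 1.1613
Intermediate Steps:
(-24464 - 334268)/(s - 311071) = (-24464 - 334268)/(2178 - 311071) = -358732/(-308893) = -358732*(-1/308893) = 358732/308893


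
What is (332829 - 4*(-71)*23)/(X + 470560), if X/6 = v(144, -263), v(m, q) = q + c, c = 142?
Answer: 339361/469834 ≈ 0.72230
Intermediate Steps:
v(m, q) = 142 + q (v(m, q) = q + 142 = 142 + q)
X = -726 (X = 6*(142 - 263) = 6*(-121) = -726)
(332829 - 4*(-71)*23)/(X + 470560) = (332829 - 4*(-71)*23)/(-726 + 470560) = (332829 + 284*23)/469834 = (332829 + 6532)*(1/469834) = 339361*(1/469834) = 339361/469834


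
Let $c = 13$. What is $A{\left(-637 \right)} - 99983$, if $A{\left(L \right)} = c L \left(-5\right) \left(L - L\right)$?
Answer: $-99983$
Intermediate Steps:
$A{\left(L \right)} = 0$ ($A{\left(L \right)} = 13 L \left(-5\right) \left(L - L\right) = 13 - 5 L 0 = 13 \cdot 0 = 0$)
$A{\left(-637 \right)} - 99983 = 0 - 99983 = -99983$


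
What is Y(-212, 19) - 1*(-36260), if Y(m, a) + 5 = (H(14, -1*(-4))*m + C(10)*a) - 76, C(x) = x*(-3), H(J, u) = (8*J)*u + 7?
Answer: -60851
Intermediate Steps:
H(J, u) = 7 + 8*J*u (H(J, u) = 8*J*u + 7 = 7 + 8*J*u)
C(x) = -3*x
Y(m, a) = -81 - 30*a + 455*m (Y(m, a) = -5 + (((7 + 8*14*(-1*(-4)))*m + (-3*10)*a) - 76) = -5 + (((7 + 8*14*4)*m - 30*a) - 76) = -5 + (((7 + 448)*m - 30*a) - 76) = -5 + ((455*m - 30*a) - 76) = -5 + ((-30*a + 455*m) - 76) = -5 + (-76 - 30*a + 455*m) = -81 - 30*a + 455*m)
Y(-212, 19) - 1*(-36260) = (-81 - 30*19 + 455*(-212)) - 1*(-36260) = (-81 - 570 - 96460) + 36260 = -97111 + 36260 = -60851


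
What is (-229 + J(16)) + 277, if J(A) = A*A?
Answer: 304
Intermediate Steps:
J(A) = A²
(-229 + J(16)) + 277 = (-229 + 16²) + 277 = (-229 + 256) + 277 = 27 + 277 = 304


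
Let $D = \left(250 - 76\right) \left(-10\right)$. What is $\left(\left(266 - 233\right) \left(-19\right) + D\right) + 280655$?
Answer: $278288$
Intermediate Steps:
$D = -1740$ ($D = 174 \left(-10\right) = -1740$)
$\left(\left(266 - 233\right) \left(-19\right) + D\right) + 280655 = \left(\left(266 - 233\right) \left(-19\right) - 1740\right) + 280655 = \left(33 \left(-19\right) - 1740\right) + 280655 = \left(-627 - 1740\right) + 280655 = -2367 + 280655 = 278288$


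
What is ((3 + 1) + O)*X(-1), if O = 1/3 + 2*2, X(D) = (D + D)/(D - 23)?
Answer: 25/36 ≈ 0.69444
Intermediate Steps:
X(D) = 2*D/(-23 + D) (X(D) = (2*D)/(-23 + D) = 2*D/(-23 + D))
O = 13/3 (O = 1/3 + 4 = 13/3 ≈ 4.3333)
((3 + 1) + O)*X(-1) = ((3 + 1) + 13/3)*(2*(-1)/(-23 - 1)) = (4 + 13/3)*(2*(-1)/(-24)) = 25*(2*(-1)*(-1/24))/3 = (25/3)*(1/12) = 25/36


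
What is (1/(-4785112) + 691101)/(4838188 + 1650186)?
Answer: 3306995688311/31047596287888 ≈ 0.10651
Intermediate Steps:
(1/(-4785112) + 691101)/(4838188 + 1650186) = (-1/4785112 + 691101)/6488374 = (3306995688311/4785112)*(1/6488374) = 3306995688311/31047596287888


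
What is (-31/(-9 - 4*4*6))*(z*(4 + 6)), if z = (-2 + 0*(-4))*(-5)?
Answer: 620/21 ≈ 29.524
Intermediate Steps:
z = 10 (z = (-2 + 0)*(-5) = -2*(-5) = 10)
(-31/(-9 - 4*4*6))*(z*(4 + 6)) = (-31/(-9 - 4*4*6))*(10*(4 + 6)) = (-31/(-9 - 16*6))*(10*10) = -31/(-9 - 96)*100 = -31/(-105)*100 = -31*(-1/105)*100 = (31/105)*100 = 620/21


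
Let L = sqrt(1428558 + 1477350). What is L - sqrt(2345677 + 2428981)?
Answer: -7*sqrt(97442) + 2*sqrt(726477) ≈ -480.43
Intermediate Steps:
L = 2*sqrt(726477) (L = sqrt(2905908) = 2*sqrt(726477) ≈ 1704.7)
L - sqrt(2345677 + 2428981) = 2*sqrt(726477) - sqrt(2345677 + 2428981) = 2*sqrt(726477) - sqrt(4774658) = 2*sqrt(726477) - 7*sqrt(97442) = -7*sqrt(97442) + 2*sqrt(726477)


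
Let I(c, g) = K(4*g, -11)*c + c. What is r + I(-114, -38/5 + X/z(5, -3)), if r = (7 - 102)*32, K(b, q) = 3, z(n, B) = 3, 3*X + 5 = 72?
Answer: -3496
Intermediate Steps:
X = 67/3 (X = -5/3 + (⅓)*72 = -5/3 + 24 = 67/3 ≈ 22.333)
r = -3040 (r = -95*32 = -3040)
I(c, g) = 4*c (I(c, g) = 3*c + c = 4*c)
r + I(-114, -38/5 + X/z(5, -3)) = -3040 + 4*(-114) = -3040 - 456 = -3496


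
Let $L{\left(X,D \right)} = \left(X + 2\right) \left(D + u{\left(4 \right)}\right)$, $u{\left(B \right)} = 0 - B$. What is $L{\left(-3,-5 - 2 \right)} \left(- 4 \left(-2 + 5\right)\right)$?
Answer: $-132$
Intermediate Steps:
$u{\left(B \right)} = - B$
$L{\left(X,D \right)} = \left(-4 + D\right) \left(2 + X\right)$ ($L{\left(X,D \right)} = \left(X + 2\right) \left(D - 4\right) = \left(2 + X\right) \left(D - 4\right) = \left(2 + X\right) \left(-4 + D\right) = \left(-4 + D\right) \left(2 + X\right)$)
$L{\left(-3,-5 - 2 \right)} \left(- 4 \left(-2 + 5\right)\right) = \left(-8 - -12 + 2 \left(-5 - 2\right) + \left(-5 - 2\right) \left(-3\right)\right) \left(- 4 \left(-2 + 5\right)\right) = \left(-8 + 12 + 2 \left(-5 - 2\right) + \left(-5 - 2\right) \left(-3\right)\right) \left(\left(-4\right) 3\right) = \left(-8 + 12 + 2 \left(-7\right) - -21\right) \left(-12\right) = \left(-8 + 12 - 14 + 21\right) \left(-12\right) = 11 \left(-12\right) = -132$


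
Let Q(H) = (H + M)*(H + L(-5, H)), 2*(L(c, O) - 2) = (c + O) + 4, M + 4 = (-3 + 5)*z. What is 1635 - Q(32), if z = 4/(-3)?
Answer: 381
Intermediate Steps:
z = -4/3 (z = 4*(-⅓) = -4/3 ≈ -1.3333)
M = -20/3 (M = -4 + (-3 + 5)*(-4/3) = -4 + 2*(-4/3) = -4 - 8/3 = -20/3 ≈ -6.6667)
L(c, O) = 4 + O/2 + c/2 (L(c, O) = 2 + ((c + O) + 4)/2 = 2 + ((O + c) + 4)/2 = 2 + (4 + O + c)/2 = 2 + (2 + O/2 + c/2) = 4 + O/2 + c/2)
Q(H) = (-20/3 + H)*(3/2 + 3*H/2) (Q(H) = (H - 20/3)*(H + (4 + H/2 + (½)*(-5))) = (-20/3 + H)*(H + (4 + H/2 - 5/2)) = (-20/3 + H)*(H + (3/2 + H/2)) = (-20/3 + H)*(3/2 + 3*H/2))
1635 - Q(32) = 1635 - (-10 - 17/2*32 + (3/2)*32²) = 1635 - (-10 - 272 + (3/2)*1024) = 1635 - (-10 - 272 + 1536) = 1635 - 1*1254 = 1635 - 1254 = 381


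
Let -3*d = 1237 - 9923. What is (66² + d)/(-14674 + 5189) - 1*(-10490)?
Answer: 298471196/28455 ≈ 10489.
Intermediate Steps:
d = 8686/3 (d = -(1237 - 9923)/3 = -⅓*(-8686) = 8686/3 ≈ 2895.3)
(66² + d)/(-14674 + 5189) - 1*(-10490) = (66² + 8686/3)/(-14674 + 5189) - 1*(-10490) = (4356 + 8686/3)/(-9485) + 10490 = (21754/3)*(-1/9485) + 10490 = -21754/28455 + 10490 = 298471196/28455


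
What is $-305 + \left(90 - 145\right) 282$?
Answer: $-15815$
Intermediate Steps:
$-305 + \left(90 - 145\right) 282 = -305 - 15510 = -15815$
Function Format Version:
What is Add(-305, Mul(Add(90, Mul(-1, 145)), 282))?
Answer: -15815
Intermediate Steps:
Add(-305, Mul(Add(90, Mul(-1, 145)), 282)) = Add(-305, Mul(Add(90, -145), 282)) = Add(-305, Mul(-55, 282)) = Add(-305, -15510) = -15815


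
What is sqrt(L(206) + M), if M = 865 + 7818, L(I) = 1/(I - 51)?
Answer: sqrt(208609230)/155 ≈ 93.183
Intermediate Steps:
L(I) = 1/(-51 + I)
M = 8683
sqrt(L(206) + M) = sqrt(1/(-51 + 206) + 8683) = sqrt(1/155 + 8683) = sqrt(1345866/155) = sqrt(208609230)/155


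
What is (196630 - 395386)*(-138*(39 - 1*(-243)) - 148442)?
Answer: 37238526648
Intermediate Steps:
(196630 - 395386)*(-138*(39 - 1*(-243)) - 148442) = -198756*(-138*(39 + 243) - 148442) = -198756*(-138*282 - 148442) = -198756*(-38916 - 148442) = -198756*(-187358) = 37238526648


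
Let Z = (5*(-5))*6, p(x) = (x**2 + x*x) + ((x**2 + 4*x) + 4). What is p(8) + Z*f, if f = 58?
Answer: -8472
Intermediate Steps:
p(x) = 4 + 3*x**2 + 4*x (p(x) = (x**2 + x**2) + (4 + x**2 + 4*x) = 2*x**2 + (4 + x**2 + 4*x) = 4 + 3*x**2 + 4*x)
Z = -150 (Z = -25*6 = -150)
p(8) + Z*f = (4 + 3*8**2 + 4*8) - 150*58 = (4 + 3*64 + 32) - 8700 = (4 + 192 + 32) - 8700 = 228 - 8700 = -8472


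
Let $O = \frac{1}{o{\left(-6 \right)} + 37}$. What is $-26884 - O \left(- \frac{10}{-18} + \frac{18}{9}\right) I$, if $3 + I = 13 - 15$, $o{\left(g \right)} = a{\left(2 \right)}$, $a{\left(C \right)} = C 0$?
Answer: $- \frac{8952257}{333} \approx -26884.0$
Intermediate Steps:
$a{\left(C \right)} = 0$
$o{\left(g \right)} = 0$
$O = \frac{1}{37}$ ($O = \frac{1}{0 + 37} = \frac{1}{37} \approx 0.027027$)
$I = -5$ ($I = -3 + \left(13 - 15\right) = -3 - 2 = -5$)
$-26884 - O \left(- \frac{10}{-18} + \frac{18}{9}\right) I = -26884 - \frac{- \frac{10}{-18} + \frac{18}{9}}{37} \left(-5\right) = -26884 - \frac{\left(-10\right) \left(- \frac{1}{18}\right) + 18 \cdot \frac{1}{9}}{37} \left(-5\right) = -26884 - \frac{\frac{5}{9} + 2}{37} \left(-5\right) = -26884 - \frac{1}{37} \cdot \frac{23}{9} \left(-5\right) = -26884 - \frac{23}{333} \left(-5\right) = -26884 - - \frac{115}{333} = -26884 + \frac{115}{333} = - \frac{8952257}{333}$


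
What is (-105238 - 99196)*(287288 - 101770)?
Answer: -37926186812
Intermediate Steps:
(-105238 - 99196)*(287288 - 101770) = -204434*185518 = -37926186812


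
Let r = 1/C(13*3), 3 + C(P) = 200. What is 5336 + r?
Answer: 1051193/197 ≈ 5336.0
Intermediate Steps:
C(P) = 197 (C(P) = -3 + 200 = 197)
r = 1/197 ≈ 0.0050761
5336 + r = 5336 + 1/197 = 1051193/197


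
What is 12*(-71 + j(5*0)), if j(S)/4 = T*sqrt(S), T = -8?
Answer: -852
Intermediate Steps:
j(S) = -32*sqrt(S) (j(S) = 4*(-8*sqrt(S)) = -32*sqrt(S))
12*(-71 + j(5*0)) = 12*(-71 - 32*sqrt(5*0)) = 12*(-71 - 32*sqrt(0)) = 12*(-71 - 32*0) = 12*(-71 + 0) = 12*(-71) = -852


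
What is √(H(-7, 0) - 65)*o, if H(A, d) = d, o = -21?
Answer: -21*I*√65 ≈ -169.31*I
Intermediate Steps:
√(H(-7, 0) - 65)*o = √(0 - 65)*(-21) = √(-65)*(-21) = (I*√65)*(-21) = -21*I*√65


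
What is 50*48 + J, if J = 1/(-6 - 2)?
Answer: 19199/8 ≈ 2399.9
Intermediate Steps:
J = -⅛ (J = 1/(-8) = -⅛ ≈ -0.12500)
50*48 + J = 50*48 - ⅛ = 2400 - ⅛ = 19199/8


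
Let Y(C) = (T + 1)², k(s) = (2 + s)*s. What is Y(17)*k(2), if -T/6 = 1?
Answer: 200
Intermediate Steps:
T = -6 (T = -6*1 = -6)
k(s) = s*(2 + s)
Y(C) = 25 (Y(C) = (-6 + 1)² = (-5)² = 25)
Y(17)*k(2) = 25*(2*(2 + 2)) = 25*(2*4) = 25*8 = 200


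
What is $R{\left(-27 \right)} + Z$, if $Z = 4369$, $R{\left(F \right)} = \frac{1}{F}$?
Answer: $\frac{117962}{27} \approx 4369.0$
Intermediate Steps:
$R{\left(-27 \right)} + Z = \frac{1}{-27} + 4369 = - \frac{1}{27} + 4369 = \frac{117962}{27}$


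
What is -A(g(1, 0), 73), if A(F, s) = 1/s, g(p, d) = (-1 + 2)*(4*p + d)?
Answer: -1/73 ≈ -0.013699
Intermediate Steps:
g(p, d) = d + 4*p (g(p, d) = 1*(d + 4*p) = d + 4*p)
-A(g(1, 0), 73) = -1/73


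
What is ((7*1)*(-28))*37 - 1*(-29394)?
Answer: 22142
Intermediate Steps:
((7*1)*(-28))*37 - 1*(-29394) = (7*(-28))*37 + 29394 = -196*37 + 29394 = -7252 + 29394 = 22142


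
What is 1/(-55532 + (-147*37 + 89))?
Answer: -1/60882 ≈ -1.6425e-5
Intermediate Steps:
1/(-55532 + (-147*37 + 89)) = 1/(-55532 + (-5439 + 89)) = 1/(-55532 - 5350) = 1/(-60882) = -1/60882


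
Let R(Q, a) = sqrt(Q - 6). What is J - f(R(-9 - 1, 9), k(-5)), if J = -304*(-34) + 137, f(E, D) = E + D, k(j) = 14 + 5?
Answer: 10454 - 4*I ≈ 10454.0 - 4.0*I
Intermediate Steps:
R(Q, a) = sqrt(-6 + Q)
k(j) = 19
f(E, D) = D + E
J = 10473 (J = 10336 + 137 = 10473)
J - f(R(-9 - 1, 9), k(-5)) = 10473 - (19 + sqrt(-6 + (-9 - 1))) = 10473 - (19 + sqrt(-6 - 10)) = 10473 - (19 + sqrt(-16)) = 10473 - (19 + 4*I) = 10473 + (-19 - 4*I) = 10454 - 4*I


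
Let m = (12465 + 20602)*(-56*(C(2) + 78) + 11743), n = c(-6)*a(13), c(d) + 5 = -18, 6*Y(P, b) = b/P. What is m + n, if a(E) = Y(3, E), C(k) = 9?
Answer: 4089660127/18 ≈ 2.2720e+8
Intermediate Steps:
Y(P, b) = b/(6*P) (Y(P, b) = (b/P)/6 = b/(6*P))
c(d) = -23 (c(d) = -5 - 18 = -23)
a(E) = E/18 (a(E) = (⅙)*E/3 = (⅙)*E*(⅓) = E/18)
n = -299/18 (n = -23*13/18 = -299/18 ≈ -16.611)
m = 227203357 (m = (12465 + 20602)*(-56*(9 + 78) + 11743) = 33067*(-56*87 + 11743) = 33067*(-4872 + 11743) = 33067*6871 = 227203357)
m + n = 227203357 - 299/18 = 4089660127/18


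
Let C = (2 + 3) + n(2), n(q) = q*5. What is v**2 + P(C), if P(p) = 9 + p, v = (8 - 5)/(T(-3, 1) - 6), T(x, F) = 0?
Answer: 97/4 ≈ 24.250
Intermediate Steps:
n(q) = 5*q
v = -1/2 (v = (8 - 5)/(0 - 6) = 3/(-6) = 3*(-1/6) = -1/2 ≈ -0.50000)
C = 15 (C = (2 + 3) + 5*2 = 5 + 10 = 15)
v**2 + P(C) = (-1/2)**2 + (9 + 15) = 1/4 + 24 = 97/4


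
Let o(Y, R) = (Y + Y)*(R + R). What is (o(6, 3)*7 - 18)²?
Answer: 236196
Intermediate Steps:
o(Y, R) = 4*R*Y (o(Y, R) = (2*Y)*(2*R) = 4*R*Y)
(o(6, 3)*7 - 18)² = ((4*3*6)*7 - 18)² = (72*7 - 18)² = (504 - 18)² = 486² = 236196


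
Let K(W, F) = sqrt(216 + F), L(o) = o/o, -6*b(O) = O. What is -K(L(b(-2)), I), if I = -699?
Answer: -I*sqrt(483) ≈ -21.977*I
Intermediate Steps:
b(O) = -O/6
L(o) = 1
-K(L(b(-2)), I) = -sqrt(216 - 699) = -sqrt(-483) = -I*sqrt(483)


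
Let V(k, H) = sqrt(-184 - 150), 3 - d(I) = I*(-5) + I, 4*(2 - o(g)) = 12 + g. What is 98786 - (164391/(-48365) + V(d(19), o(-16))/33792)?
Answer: 4777949281/48365 - I*sqrt(334)/33792 ≈ 98789.0 - 0.00054083*I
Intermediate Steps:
o(g) = -1 - g/4 (o(g) = 2 - (12 + g)/4 = 2 + (-3 - g/4) = -1 - g/4)
d(I) = 3 + 4*I (d(I) = 3 - (I*(-5) + I) = 3 - (-5*I + I) = 3 - (-4)*I = 3 + 4*I)
V(k, H) = I*sqrt(334) (V(k, H) = sqrt(-334) = I*sqrt(334))
98786 - (164391/(-48365) + V(d(19), o(-16))/33792) = 98786 - (164391/(-48365) + (I*sqrt(334))/33792) = 98786 - (164391*(-1/48365) + (I*sqrt(334))*(1/33792)) = 98786 - (-164391/48365 + I*sqrt(334)/33792) = 98786 + (164391/48365 - I*sqrt(334)/33792) = 4777949281/48365 - I*sqrt(334)/33792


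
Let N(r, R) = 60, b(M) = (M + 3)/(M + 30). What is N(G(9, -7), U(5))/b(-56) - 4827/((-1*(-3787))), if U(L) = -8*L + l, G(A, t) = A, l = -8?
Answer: 5651889/200711 ≈ 28.159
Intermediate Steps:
U(L) = -8 - 8*L (U(L) = -8*L - 8 = -8 - 8*L)
b(M) = (3 + M)/(30 + M)
N(G(9, -7), U(5))/b(-56) - 4827/((-1*(-3787))) = 60/(((3 - 56)/(30 - 56))) - 4827/((-1*(-3787))) = 60/((-53/(-26))) - 4827/3787 = 60/((-1/26*(-53))) - 4827*1/3787 = 60/(53/26) - 4827/3787 = 60*(26/53) - 4827/3787 = 1560/53 - 4827/3787 = 5651889/200711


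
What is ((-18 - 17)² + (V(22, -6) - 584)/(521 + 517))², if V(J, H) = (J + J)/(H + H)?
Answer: 14538107274769/9696996 ≈ 1.4992e+6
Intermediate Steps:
V(J, H) = J/H (V(J, H) = (2*J)/((2*H)) = (2*J)*(1/(2*H)) = J/H)
((-18 - 17)² + (V(22, -6) - 584)/(521 + 517))² = ((-18 - 17)² + (22/(-6) - 584)/(521 + 517))² = ((-35)² + (22*(-⅙) - 584)/1038)² = (1225 + (-11/3 - 584)*(1/1038))² = (1225 - 1763/3*1/1038)² = (1225 - 1763/3114)² = (3812887/3114)² = 14538107274769/9696996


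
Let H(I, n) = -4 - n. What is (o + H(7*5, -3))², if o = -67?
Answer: 4624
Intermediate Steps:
(o + H(7*5, -3))² = (-67 + (-4 - 1*(-3)))² = (-67 + (-4 + 3))² = (-67 - 1)² = (-68)² = 4624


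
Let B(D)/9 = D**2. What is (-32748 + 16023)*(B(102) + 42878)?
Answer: -2283196650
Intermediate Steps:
B(D) = 9*D**2
(-32748 + 16023)*(B(102) + 42878) = (-32748 + 16023)*(9*102**2 + 42878) = -16725*(9*10404 + 42878) = -16725*(93636 + 42878) = -16725*136514 = -2283196650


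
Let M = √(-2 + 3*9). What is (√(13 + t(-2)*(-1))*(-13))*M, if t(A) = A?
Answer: -65*√15 ≈ -251.74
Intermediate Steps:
M = 5 (M = √(-2 + 27) = √25 = 5)
(√(13 + t(-2)*(-1))*(-13))*M = (√(13 - 2*(-1))*(-13))*5 = (√(13 + 2)*(-13))*5 = (√15*(-13))*5 = -13*√15*5 = -65*√15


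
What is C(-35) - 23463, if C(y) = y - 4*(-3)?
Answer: -23486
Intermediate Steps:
C(y) = 12 + y (C(y) = y + 12 = 12 + y)
C(-35) - 23463 = (12 - 35) - 23463 = -23 - 23463 = -23486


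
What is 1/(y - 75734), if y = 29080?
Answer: -1/46654 ≈ -2.1434e-5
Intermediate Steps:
1/(y - 75734) = 1/(29080 - 75734) = 1/(-46654) = -1/46654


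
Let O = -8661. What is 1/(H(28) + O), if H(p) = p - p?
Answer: -1/8661 ≈ -0.00011546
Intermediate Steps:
H(p) = 0
1/(H(28) + O) = 1/(0 - 8661) = 1/(-8661) = -1/8661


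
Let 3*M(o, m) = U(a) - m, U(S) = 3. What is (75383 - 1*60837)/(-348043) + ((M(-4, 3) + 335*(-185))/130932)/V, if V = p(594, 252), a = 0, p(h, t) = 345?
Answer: -135727037153/3144327659244 ≈ -0.043166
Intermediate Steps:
M(o, m) = 1 - m/3 (M(o, m) = (3 - m)/3 = 1 - m/3)
V = 345
(75383 - 1*60837)/(-348043) + ((M(-4, 3) + 335*(-185))/130932)/V = (75383 - 1*60837)/(-348043) + (((1 - 1/3*3) + 335*(-185))/130932)/345 = (75383 - 60837)*(-1/348043) + (((1 - 1) - 61975)*(1/130932))*(1/345) = 14546*(-1/348043) + ((0 - 61975)*(1/130932))*(1/345) = -14546/348043 - 61975*1/130932*(1/345) = -14546/348043 - 61975/130932*1/345 = -14546/348043 - 12395/9034308 = -135727037153/3144327659244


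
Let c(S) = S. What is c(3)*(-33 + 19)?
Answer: -42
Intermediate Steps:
c(3)*(-33 + 19) = 3*(-33 + 19) = 3*(-14) = -42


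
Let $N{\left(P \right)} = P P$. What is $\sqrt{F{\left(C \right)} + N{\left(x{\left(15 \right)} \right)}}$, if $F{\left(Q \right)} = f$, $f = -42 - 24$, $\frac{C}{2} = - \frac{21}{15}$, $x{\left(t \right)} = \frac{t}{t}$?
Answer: $i \sqrt{65} \approx 8.0623 i$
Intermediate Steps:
$x{\left(t \right)} = 1$
$C = - \frac{14}{5}$ ($C = 2 \left(- \frac{21}{15}\right) = 2 \left(\left(-21\right) \frac{1}{15}\right) = 2 \left(- \frac{7}{5}\right) = - \frac{14}{5} \approx -2.8$)
$N{\left(P \right)} = P^{2}$
$f = -66$
$F{\left(Q \right)} = -66$
$\sqrt{F{\left(C \right)} + N{\left(x{\left(15 \right)} \right)}} = \sqrt{-66 + 1^{2}} = \sqrt{-66 + 1} = \sqrt{-65} = i \sqrt{65}$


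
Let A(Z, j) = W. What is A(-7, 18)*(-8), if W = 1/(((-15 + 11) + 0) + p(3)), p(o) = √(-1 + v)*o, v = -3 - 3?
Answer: 32/79 + 24*I*√7/79 ≈ 0.40506 + 0.80377*I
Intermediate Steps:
v = -6
p(o) = I*o*√7 (p(o) = √(-1 - 6)*o = √(-7)*o = (I*√7)*o = I*o*√7)
W = 1/(-4 + 3*I*√7) (W = 1/(((-15 + 11) + 0) + I*3*√7) = 1/((-4 + 0) + 3*I*√7) = 1/(-4 + 3*I*√7) ≈ -0.050633 - 0.10047*I)
A(Z, j) = -4/79 - 3*I*√7/79
A(-7, 18)*(-8) = (-4/79 - 3*I*√7/79)*(-8) = 32/79 + 24*I*√7/79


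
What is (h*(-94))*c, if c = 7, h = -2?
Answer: 1316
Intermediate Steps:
(h*(-94))*c = -2*(-94)*7 = 188*7 = 1316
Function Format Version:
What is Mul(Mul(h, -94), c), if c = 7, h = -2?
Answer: 1316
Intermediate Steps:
Mul(Mul(h, -94), c) = Mul(Mul(-2, -94), 7) = Mul(188, 7) = 1316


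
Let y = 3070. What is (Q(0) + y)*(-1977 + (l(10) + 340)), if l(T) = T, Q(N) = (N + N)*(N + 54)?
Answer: -4994890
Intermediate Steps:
Q(N) = 2*N*(54 + N) (Q(N) = (2*N)*(54 + N) = 2*N*(54 + N))
(Q(0) + y)*(-1977 + (l(10) + 340)) = (2*0*(54 + 0) + 3070)*(-1977 + (10 + 340)) = (2*0*54 + 3070)*(-1977 + 350) = (0 + 3070)*(-1627) = 3070*(-1627) = -4994890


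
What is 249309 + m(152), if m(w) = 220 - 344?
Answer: 249185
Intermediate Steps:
m(w) = -124
249309 + m(152) = 249309 - 124 = 249185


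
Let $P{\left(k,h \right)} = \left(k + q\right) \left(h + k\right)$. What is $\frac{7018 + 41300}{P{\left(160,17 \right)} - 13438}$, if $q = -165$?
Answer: $- \frac{48318}{14323} \approx -3.3735$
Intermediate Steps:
$P{\left(k,h \right)} = \left(-165 + k\right) \left(h + k\right)$ ($P{\left(k,h \right)} = \left(k - 165\right) \left(h + k\right) = \left(-165 + k\right) \left(h + k\right)$)
$\frac{7018 + 41300}{P{\left(160,17 \right)} - 13438} = \frac{7018 + 41300}{\left(160^{2} - 2805 - 26400 + 17 \cdot 160\right) - 13438} = \frac{48318}{\left(25600 - 2805 - 26400 + 2720\right) - 13438} = \frac{48318}{-885 - 13438} = \frac{48318}{-14323} = 48318 \left(- \frac{1}{14323}\right) = - \frac{48318}{14323}$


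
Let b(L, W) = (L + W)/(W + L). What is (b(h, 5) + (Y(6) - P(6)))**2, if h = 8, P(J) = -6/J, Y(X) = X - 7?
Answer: 1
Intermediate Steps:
Y(X) = -7 + X
b(L, W) = 1 (b(L, W) = (L + W)/(L + W) = 1)
(b(h, 5) + (Y(6) - P(6)))**2 = (1 + ((-7 + 6) - (-6)/6))**2 = (1 + (-1 - (-6)/6))**2 = (1 + (-1 - 1*(-1)))**2 = (1 + (-1 + 1))**2 = (1 + 0)**2 = 1**2 = 1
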